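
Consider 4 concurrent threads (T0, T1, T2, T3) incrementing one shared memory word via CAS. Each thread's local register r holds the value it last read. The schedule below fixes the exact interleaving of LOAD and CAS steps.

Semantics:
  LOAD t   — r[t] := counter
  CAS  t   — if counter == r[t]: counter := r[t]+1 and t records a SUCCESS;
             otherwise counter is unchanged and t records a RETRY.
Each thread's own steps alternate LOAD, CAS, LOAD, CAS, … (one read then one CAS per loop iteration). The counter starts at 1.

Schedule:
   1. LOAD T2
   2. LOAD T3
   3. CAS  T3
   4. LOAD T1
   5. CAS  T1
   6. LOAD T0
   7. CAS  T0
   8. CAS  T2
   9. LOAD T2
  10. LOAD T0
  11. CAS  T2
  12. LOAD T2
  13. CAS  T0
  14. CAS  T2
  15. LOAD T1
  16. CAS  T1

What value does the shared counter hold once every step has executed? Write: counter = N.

T2 LOAD — after: cnt=1, r=1 — load
T3 LOAD — after: cnt=1, r=1 — load
T3 CAS — after: cnt=2, r=1 — ok
T1 LOAD — after: cnt=2, r=2 — load
T1 CAS — after: cnt=3, r=2 — ok
T0 LOAD — after: cnt=3, r=3 — load
T0 CAS — after: cnt=4, r=3 — ok
T2 CAS — after: cnt=4, r=1 — retry
T2 LOAD — after: cnt=4, r=4 — load
T0 LOAD — after: cnt=4, r=4 — load
T2 CAS — after: cnt=5, r=4 — ok
T2 LOAD — after: cnt=5, r=5 — load
T0 CAS — after: cnt=5, r=4 — retry
T2 CAS — after: cnt=6, r=5 — ok
T1 LOAD — after: cnt=6, r=6 — load
T1 CAS — after: cnt=7, r=6 — ok

counter = 7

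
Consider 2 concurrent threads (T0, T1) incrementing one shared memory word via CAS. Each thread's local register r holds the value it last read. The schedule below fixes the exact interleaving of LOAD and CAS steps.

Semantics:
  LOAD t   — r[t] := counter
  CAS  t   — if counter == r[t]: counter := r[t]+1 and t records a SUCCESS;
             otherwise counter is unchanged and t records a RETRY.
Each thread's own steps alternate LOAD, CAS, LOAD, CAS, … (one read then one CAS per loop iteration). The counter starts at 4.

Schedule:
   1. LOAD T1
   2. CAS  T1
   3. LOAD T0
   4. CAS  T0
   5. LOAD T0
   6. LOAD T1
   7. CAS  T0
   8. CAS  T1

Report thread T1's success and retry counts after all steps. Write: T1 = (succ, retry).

[1] T1.load  rd  (counter 4, T1.r 4)
[2] T1.cas  hit  (counter 5, T1.r 4)
[3] T0.load  rd  (counter 5, T0.r 5)
[4] T0.cas  hit  (counter 6, T0.r 5)
[5] T0.load  rd  (counter 6, T0.r 6)
[6] T1.load  rd  (counter 6, T1.r 6)
[7] T0.cas  hit  (counter 7, T0.r 6)
[8] T1.cas  miss  (counter 7, T1.r 6)

T1 = (1, 1)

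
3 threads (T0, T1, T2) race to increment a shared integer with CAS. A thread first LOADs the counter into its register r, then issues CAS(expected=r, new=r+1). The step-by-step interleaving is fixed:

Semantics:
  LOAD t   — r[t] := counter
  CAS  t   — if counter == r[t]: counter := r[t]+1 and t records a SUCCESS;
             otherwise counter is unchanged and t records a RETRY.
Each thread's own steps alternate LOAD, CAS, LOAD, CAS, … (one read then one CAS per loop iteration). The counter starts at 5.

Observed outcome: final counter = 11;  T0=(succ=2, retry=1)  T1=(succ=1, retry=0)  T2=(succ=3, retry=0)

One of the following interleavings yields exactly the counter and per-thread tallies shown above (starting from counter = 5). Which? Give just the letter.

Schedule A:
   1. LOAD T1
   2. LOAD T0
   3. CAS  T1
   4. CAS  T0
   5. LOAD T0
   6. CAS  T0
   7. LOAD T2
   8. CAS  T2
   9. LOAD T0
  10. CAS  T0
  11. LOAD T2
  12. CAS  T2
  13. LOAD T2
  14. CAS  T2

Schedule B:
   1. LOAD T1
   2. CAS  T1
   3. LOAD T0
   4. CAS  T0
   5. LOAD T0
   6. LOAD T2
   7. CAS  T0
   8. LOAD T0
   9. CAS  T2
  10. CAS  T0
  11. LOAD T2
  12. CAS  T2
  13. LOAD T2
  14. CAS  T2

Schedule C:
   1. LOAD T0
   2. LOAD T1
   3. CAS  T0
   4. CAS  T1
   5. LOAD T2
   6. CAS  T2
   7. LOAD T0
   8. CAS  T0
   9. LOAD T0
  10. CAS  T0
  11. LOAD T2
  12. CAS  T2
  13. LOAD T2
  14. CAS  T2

A

Tracing schedule A:
T1 LOAD — after: cnt=5, r=5 — load
T0 LOAD — after: cnt=5, r=5 — load
T1 CAS — after: cnt=6, r=5 — ok
T0 CAS — after: cnt=6, r=5 — retry
T0 LOAD — after: cnt=6, r=6 — load
T0 CAS — after: cnt=7, r=6 — ok
T2 LOAD — after: cnt=7, r=7 — load
T2 CAS — after: cnt=8, r=7 — ok
T0 LOAD — after: cnt=8, r=8 — load
T0 CAS — after: cnt=9, r=8 — ok
T2 LOAD — after: cnt=9, r=9 — load
T2 CAS — after: cnt=10, r=9 — ok
T2 LOAD — after: cnt=10, r=10 — load
T2 CAS — after: cnt=11, r=10 — ok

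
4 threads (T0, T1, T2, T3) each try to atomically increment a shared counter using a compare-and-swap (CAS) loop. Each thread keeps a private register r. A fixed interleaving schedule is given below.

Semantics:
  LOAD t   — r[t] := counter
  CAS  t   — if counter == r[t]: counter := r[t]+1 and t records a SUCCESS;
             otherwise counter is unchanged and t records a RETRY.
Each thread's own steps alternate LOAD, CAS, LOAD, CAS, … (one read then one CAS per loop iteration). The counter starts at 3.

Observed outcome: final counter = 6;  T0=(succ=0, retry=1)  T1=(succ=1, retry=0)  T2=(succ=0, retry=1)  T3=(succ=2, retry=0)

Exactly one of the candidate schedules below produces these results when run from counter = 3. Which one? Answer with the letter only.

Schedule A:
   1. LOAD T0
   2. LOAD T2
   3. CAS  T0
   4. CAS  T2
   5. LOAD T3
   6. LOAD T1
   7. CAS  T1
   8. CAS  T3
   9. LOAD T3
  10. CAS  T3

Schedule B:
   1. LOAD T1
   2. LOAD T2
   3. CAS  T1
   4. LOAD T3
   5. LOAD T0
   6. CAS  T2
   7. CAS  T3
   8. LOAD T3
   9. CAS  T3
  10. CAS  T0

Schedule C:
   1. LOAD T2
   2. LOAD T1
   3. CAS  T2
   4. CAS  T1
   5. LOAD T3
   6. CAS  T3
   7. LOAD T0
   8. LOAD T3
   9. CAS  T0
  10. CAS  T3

B

Run B:
T1 LOAD — after: cnt=3, r=3 — load
T2 LOAD — after: cnt=3, r=3 — load
T1 CAS — after: cnt=4, r=3 — ok
T3 LOAD — after: cnt=4, r=4 — load
T0 LOAD — after: cnt=4, r=4 — load
T2 CAS — after: cnt=4, r=3 — retry
T3 CAS — after: cnt=5, r=4 — ok
T3 LOAD — after: cnt=5, r=5 — load
T3 CAS — after: cnt=6, r=5 — ok
T0 CAS — after: cnt=6, r=4 — retry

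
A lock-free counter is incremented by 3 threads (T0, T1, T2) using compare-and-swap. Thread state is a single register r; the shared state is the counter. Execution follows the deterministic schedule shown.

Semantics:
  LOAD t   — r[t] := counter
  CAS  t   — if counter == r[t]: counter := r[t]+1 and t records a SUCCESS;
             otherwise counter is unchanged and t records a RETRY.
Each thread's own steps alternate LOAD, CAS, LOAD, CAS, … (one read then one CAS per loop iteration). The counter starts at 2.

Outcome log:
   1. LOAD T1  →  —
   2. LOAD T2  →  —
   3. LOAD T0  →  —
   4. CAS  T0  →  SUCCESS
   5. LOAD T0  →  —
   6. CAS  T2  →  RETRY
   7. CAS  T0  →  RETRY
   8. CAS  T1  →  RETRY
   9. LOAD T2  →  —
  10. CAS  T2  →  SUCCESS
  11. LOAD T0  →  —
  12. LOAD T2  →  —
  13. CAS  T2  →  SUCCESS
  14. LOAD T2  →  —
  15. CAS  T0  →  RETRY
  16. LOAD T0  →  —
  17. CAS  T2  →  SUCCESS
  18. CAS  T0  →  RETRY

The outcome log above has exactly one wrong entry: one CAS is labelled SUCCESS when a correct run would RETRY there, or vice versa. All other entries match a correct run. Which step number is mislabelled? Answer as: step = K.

Re-executing:
1. LOAD T1 → mem=2 r[T1]=2 [LOAD]
2. LOAD T2 → mem=2 r[T2]=2 [LOAD]
3. LOAD T0 → mem=2 r[T0]=2 [LOAD]
4. CAS T0 → mem=3 r[T0]=2 [OK]
5. LOAD T0 → mem=3 r[T0]=3 [LOAD]
6. CAS T2 → mem=3 r[T2]=2 [RETRY]
7. CAS T0 → mem=4 r[T0]=3 [OK]
8. CAS T1 → mem=4 r[T1]=2 [RETRY]
9. LOAD T2 → mem=4 r[T2]=4 [LOAD]
10. CAS T2 → mem=5 r[T2]=4 [OK]
11. LOAD T0 → mem=5 r[T0]=5 [LOAD]
12. LOAD T2 → mem=5 r[T2]=5 [LOAD]
13. CAS T2 → mem=6 r[T2]=5 [OK]
14. LOAD T2 → mem=6 r[T2]=6 [LOAD]
15. CAS T0 → mem=6 r[T0]=5 [RETRY]
16. LOAD T0 → mem=6 r[T0]=6 [LOAD]
17. CAS T2 → mem=7 r[T2]=6 [OK]
18. CAS T0 → mem=7 r[T0]=6 [RETRY]
Mismatch at 7.

step = 7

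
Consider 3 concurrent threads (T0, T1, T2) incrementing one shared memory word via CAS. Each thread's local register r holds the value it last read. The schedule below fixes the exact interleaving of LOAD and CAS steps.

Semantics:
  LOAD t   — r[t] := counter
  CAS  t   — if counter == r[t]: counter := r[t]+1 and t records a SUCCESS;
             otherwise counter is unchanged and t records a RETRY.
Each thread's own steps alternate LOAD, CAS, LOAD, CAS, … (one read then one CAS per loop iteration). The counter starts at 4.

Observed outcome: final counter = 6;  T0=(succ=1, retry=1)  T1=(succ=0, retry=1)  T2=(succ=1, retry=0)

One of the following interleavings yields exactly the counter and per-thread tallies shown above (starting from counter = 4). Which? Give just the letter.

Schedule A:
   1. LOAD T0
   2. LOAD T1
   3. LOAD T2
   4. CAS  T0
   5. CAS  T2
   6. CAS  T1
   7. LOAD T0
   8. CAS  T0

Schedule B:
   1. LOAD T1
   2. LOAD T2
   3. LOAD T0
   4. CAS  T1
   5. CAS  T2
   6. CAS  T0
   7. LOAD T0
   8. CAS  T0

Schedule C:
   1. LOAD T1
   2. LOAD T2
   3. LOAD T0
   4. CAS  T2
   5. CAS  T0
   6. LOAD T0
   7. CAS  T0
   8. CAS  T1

C

Run C:
1. LOAD T1 → mem=4 r[T1]=4 [LOAD]
2. LOAD T2 → mem=4 r[T2]=4 [LOAD]
3. LOAD T0 → mem=4 r[T0]=4 [LOAD]
4. CAS T2 → mem=5 r[T2]=4 [OK]
5. CAS T0 → mem=5 r[T0]=4 [RETRY]
6. LOAD T0 → mem=5 r[T0]=5 [LOAD]
7. CAS T0 → mem=6 r[T0]=5 [OK]
8. CAS T1 → mem=6 r[T1]=4 [RETRY]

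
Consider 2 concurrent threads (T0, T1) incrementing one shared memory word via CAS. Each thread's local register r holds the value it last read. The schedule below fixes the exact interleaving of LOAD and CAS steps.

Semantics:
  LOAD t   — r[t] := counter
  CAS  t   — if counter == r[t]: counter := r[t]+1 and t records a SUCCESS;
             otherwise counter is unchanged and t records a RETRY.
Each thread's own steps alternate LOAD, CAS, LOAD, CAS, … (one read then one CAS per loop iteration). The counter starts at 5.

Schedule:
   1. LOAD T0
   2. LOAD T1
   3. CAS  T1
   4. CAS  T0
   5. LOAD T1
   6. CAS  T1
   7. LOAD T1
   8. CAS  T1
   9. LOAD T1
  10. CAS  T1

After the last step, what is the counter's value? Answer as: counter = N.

T0 LOAD — after: cnt=5, r=5 — load
T1 LOAD — after: cnt=5, r=5 — load
T1 CAS — after: cnt=6, r=5 — ok
T0 CAS — after: cnt=6, r=5 — retry
T1 LOAD — after: cnt=6, r=6 — load
T1 CAS — after: cnt=7, r=6 — ok
T1 LOAD — after: cnt=7, r=7 — load
T1 CAS — after: cnt=8, r=7 — ok
T1 LOAD — after: cnt=8, r=8 — load
T1 CAS — after: cnt=9, r=8 — ok

counter = 9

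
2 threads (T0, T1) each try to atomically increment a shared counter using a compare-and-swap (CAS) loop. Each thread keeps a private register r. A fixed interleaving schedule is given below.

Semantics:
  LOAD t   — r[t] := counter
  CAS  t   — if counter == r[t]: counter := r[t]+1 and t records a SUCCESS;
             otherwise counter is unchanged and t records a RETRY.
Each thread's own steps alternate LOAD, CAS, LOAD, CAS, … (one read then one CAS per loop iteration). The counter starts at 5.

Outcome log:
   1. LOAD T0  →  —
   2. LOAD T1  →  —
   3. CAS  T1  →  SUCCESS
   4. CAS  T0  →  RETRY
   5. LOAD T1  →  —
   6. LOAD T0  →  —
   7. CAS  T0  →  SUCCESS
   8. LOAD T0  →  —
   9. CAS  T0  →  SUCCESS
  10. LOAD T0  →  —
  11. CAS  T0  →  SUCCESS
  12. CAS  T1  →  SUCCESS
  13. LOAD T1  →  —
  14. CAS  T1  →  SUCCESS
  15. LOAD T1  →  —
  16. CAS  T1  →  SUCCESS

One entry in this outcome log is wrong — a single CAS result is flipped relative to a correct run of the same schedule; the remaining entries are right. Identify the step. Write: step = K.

step = 12

Reference trace:
step 1: T0 LOAD ⇒ load; ctr=5 reg=5
step 2: T1 LOAD ⇒ load; ctr=5 reg=5
step 3: T1 CAS ⇒ ok; ctr=6 reg=5
step 4: T0 CAS ⇒ retry; ctr=6 reg=5
step 5: T1 LOAD ⇒ load; ctr=6 reg=6
step 6: T0 LOAD ⇒ load; ctr=6 reg=6
step 7: T0 CAS ⇒ ok; ctr=7 reg=6
step 8: T0 LOAD ⇒ load; ctr=7 reg=7
step 9: T0 CAS ⇒ ok; ctr=8 reg=7
step 10: T0 LOAD ⇒ load; ctr=8 reg=8
step 11: T0 CAS ⇒ ok; ctr=9 reg=8
step 12: T1 CAS ⇒ retry; ctr=9 reg=6
step 13: T1 LOAD ⇒ load; ctr=9 reg=9
step 14: T1 CAS ⇒ ok; ctr=10 reg=9
step 15: T1 LOAD ⇒ load; ctr=10 reg=10
step 16: T1 CAS ⇒ ok; ctr=11 reg=10
Flip is step 12.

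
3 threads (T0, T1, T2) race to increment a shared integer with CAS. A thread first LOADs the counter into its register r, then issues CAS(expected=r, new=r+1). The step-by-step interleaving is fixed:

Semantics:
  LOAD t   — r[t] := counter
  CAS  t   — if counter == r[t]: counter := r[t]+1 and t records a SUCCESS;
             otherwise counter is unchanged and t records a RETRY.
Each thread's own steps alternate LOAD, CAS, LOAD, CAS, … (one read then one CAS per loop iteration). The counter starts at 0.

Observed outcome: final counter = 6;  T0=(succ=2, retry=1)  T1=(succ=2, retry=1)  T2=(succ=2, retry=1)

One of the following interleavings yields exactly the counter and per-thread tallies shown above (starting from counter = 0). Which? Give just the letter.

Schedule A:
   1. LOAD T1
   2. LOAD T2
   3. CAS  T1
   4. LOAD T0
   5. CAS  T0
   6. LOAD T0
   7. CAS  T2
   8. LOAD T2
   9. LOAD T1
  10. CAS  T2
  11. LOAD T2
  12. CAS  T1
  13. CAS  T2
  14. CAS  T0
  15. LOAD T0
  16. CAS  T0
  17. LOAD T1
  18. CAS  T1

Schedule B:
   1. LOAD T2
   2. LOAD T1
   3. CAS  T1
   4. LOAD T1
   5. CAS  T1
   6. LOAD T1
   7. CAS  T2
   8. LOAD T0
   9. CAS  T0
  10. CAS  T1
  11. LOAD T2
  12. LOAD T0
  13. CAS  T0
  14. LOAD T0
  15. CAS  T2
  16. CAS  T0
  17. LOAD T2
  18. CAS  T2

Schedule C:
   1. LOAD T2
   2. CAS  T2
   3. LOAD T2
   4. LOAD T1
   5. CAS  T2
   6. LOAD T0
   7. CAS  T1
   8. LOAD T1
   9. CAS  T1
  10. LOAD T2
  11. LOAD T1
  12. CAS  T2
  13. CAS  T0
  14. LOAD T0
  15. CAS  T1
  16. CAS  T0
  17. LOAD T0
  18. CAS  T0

A

Run A:
[1] T1.load  rd  (counter 0, T1.r 0)
[2] T2.load  rd  (counter 0, T2.r 0)
[3] T1.cas  hit  (counter 1, T1.r 0)
[4] T0.load  rd  (counter 1, T0.r 1)
[5] T0.cas  hit  (counter 2, T0.r 1)
[6] T0.load  rd  (counter 2, T0.r 2)
[7] T2.cas  miss  (counter 2, T2.r 0)
[8] T2.load  rd  (counter 2, T2.r 2)
[9] T1.load  rd  (counter 2, T1.r 2)
[10] T2.cas  hit  (counter 3, T2.r 2)
[11] T2.load  rd  (counter 3, T2.r 3)
[12] T1.cas  miss  (counter 3, T1.r 2)
[13] T2.cas  hit  (counter 4, T2.r 3)
[14] T0.cas  miss  (counter 4, T0.r 2)
[15] T0.load  rd  (counter 4, T0.r 4)
[16] T0.cas  hit  (counter 5, T0.r 4)
[17] T1.load  rd  (counter 5, T1.r 5)
[18] T1.cas  hit  (counter 6, T1.r 5)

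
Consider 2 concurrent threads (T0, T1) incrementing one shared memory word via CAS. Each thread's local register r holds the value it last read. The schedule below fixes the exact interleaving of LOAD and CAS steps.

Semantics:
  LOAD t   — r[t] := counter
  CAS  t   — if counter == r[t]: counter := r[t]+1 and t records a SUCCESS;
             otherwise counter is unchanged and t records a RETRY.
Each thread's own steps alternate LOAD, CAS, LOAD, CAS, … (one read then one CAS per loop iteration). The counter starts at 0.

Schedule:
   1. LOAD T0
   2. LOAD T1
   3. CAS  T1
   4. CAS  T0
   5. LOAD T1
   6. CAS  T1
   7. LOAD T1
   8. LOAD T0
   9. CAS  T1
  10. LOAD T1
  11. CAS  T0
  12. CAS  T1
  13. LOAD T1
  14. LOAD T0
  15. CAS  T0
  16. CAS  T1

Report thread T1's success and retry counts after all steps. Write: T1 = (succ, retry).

T1 = (4, 1)

#1 T0 reads 0
#2 T1 reads 0
#3 T1 CAS(0→1) writes; counter now 1
#4 T0 CAS(0→1) fails; counter now 1
#5 T1 reads 1
#6 T1 CAS(1→2) writes; counter now 2
#7 T1 reads 2
#8 T0 reads 2
#9 T1 CAS(2→3) writes; counter now 3
#10 T1 reads 3
#11 T0 CAS(2→3) fails; counter now 3
#12 T1 CAS(3→4) writes; counter now 4
#13 T1 reads 4
#14 T0 reads 4
#15 T0 CAS(4→5) writes; counter now 5
#16 T1 CAS(4→5) fails; counter now 5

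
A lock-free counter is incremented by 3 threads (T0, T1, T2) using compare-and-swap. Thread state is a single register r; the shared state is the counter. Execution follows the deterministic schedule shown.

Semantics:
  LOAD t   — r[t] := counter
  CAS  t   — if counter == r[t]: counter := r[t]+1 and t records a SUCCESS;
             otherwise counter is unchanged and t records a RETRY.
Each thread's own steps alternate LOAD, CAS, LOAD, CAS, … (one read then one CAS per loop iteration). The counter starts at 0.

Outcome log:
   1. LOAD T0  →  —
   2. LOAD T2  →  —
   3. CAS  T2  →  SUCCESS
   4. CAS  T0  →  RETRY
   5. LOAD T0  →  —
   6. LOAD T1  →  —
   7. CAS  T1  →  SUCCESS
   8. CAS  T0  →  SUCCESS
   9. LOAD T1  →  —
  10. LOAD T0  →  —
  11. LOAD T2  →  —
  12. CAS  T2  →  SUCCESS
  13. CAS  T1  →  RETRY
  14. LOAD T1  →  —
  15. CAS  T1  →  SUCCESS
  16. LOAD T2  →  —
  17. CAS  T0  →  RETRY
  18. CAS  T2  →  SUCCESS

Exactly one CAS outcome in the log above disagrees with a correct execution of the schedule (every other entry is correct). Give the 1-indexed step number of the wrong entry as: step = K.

Reference trace:
   1) LOAD T0:  M=0  r_T0=0
   2) LOAD T2:  M=0  r_T2=0
   3) CAS  T2:  M=1  r_T2=0 ✓
   4) CAS  T0:  M=1  r_T0=0 ✗
   5) LOAD T0:  M=1  r_T0=1
   6) LOAD T1:  M=1  r_T1=1
   7) CAS  T1:  M=2  r_T1=1 ✓
   8) CAS  T0:  M=2  r_T0=1 ✗
   9) LOAD T1:  M=2  r_T1=2
  10) LOAD T0:  M=2  r_T0=2
  11) LOAD T2:  M=2  r_T2=2
  12) CAS  T2:  M=3  r_T2=2 ✓
  13) CAS  T1:  M=3  r_T1=2 ✗
  14) LOAD T1:  M=3  r_T1=3
  15) CAS  T1:  M=4  r_T1=3 ✓
  16) LOAD T2:  M=4  r_T2=4
  17) CAS  T0:  M=4  r_T0=2 ✗
  18) CAS  T2:  M=5  r_T2=4 ✓
Mismatch at 8.

step = 8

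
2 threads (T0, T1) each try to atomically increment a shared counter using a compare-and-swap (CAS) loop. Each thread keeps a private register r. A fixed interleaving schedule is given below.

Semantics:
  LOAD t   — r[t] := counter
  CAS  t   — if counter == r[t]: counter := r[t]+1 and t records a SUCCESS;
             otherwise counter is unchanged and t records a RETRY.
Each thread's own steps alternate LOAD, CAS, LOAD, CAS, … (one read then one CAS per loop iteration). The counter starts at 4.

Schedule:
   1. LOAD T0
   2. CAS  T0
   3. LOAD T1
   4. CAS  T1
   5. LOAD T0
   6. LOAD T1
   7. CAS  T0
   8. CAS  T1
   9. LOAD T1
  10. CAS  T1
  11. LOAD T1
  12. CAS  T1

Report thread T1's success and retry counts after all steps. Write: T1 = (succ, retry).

T1 = (3, 1)

T0 LOAD — after: cnt=4, r=4 — load
T0 CAS — after: cnt=5, r=4 — ok
T1 LOAD — after: cnt=5, r=5 — load
T1 CAS — after: cnt=6, r=5 — ok
T0 LOAD — after: cnt=6, r=6 — load
T1 LOAD — after: cnt=6, r=6 — load
T0 CAS — after: cnt=7, r=6 — ok
T1 CAS — after: cnt=7, r=6 — retry
T1 LOAD — after: cnt=7, r=7 — load
T1 CAS — after: cnt=8, r=7 — ok
T1 LOAD — after: cnt=8, r=8 — load
T1 CAS — after: cnt=9, r=8 — ok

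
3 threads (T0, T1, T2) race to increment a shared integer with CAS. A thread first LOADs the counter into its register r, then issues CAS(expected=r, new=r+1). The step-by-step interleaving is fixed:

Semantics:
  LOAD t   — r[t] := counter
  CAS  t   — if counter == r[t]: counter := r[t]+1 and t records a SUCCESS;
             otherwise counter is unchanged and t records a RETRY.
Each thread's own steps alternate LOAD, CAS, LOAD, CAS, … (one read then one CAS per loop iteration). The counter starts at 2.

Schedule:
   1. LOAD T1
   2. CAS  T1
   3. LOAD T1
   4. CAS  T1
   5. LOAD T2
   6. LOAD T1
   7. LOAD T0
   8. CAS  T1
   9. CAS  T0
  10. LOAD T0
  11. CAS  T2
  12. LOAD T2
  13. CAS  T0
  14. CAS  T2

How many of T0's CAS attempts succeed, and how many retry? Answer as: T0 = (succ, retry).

T0 = (1, 1)

   1) LOAD T1:  M=2  r_T1=2
   2) CAS  T1:  M=3  r_T1=2 ✓
   3) LOAD T1:  M=3  r_T1=3
   4) CAS  T1:  M=4  r_T1=3 ✓
   5) LOAD T2:  M=4  r_T2=4
   6) LOAD T1:  M=4  r_T1=4
   7) LOAD T0:  M=4  r_T0=4
   8) CAS  T1:  M=5  r_T1=4 ✓
   9) CAS  T0:  M=5  r_T0=4 ✗
  10) LOAD T0:  M=5  r_T0=5
  11) CAS  T2:  M=5  r_T2=4 ✗
  12) LOAD T2:  M=5  r_T2=5
  13) CAS  T0:  M=6  r_T0=5 ✓
  14) CAS  T2:  M=6  r_T2=5 ✗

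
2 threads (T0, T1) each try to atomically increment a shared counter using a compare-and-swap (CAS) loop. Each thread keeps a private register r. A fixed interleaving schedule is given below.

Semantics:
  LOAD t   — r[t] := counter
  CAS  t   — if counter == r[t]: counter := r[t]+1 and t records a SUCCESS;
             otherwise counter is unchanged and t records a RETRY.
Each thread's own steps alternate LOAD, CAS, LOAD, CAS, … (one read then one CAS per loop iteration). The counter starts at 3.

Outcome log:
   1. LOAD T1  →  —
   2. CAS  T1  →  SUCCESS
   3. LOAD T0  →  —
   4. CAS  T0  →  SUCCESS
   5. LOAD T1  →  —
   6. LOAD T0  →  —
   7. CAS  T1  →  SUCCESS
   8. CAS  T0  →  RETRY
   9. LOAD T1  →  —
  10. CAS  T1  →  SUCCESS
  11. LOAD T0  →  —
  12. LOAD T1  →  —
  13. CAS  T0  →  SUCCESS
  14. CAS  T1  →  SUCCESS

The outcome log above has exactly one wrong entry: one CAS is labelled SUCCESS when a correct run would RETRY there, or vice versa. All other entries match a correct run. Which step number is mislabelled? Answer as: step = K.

step = 14

Correct run:
step 1: T1 LOAD ⇒ load; ctr=3 reg=3
step 2: T1 CAS ⇒ ok; ctr=4 reg=3
step 3: T0 LOAD ⇒ load; ctr=4 reg=4
step 4: T0 CAS ⇒ ok; ctr=5 reg=4
step 5: T1 LOAD ⇒ load; ctr=5 reg=5
step 6: T0 LOAD ⇒ load; ctr=5 reg=5
step 7: T1 CAS ⇒ ok; ctr=6 reg=5
step 8: T0 CAS ⇒ retry; ctr=6 reg=5
step 9: T1 LOAD ⇒ load; ctr=6 reg=6
step 10: T1 CAS ⇒ ok; ctr=7 reg=6
step 11: T0 LOAD ⇒ load; ctr=7 reg=7
step 12: T1 LOAD ⇒ load; ctr=7 reg=7
step 13: T0 CAS ⇒ ok; ctr=8 reg=7
step 14: T1 CAS ⇒ retry; ctr=8 reg=7
Log disagrees first at step 14.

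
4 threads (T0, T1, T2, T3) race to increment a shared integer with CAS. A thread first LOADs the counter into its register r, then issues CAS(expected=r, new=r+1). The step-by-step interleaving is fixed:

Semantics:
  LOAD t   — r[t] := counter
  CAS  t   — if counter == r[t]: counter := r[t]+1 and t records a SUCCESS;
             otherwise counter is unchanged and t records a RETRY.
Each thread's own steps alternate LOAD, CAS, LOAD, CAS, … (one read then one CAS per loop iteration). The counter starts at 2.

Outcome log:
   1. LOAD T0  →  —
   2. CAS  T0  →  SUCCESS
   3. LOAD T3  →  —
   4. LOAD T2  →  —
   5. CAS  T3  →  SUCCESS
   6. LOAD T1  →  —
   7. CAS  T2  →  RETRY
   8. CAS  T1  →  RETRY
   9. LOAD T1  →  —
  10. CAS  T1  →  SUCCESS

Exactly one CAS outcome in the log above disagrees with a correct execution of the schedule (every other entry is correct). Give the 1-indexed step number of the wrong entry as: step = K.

step = 8

Re-executing:
1. LOAD T0 → mem=2 r[T0]=2 [LOAD]
2. CAS T0 → mem=3 r[T0]=2 [OK]
3. LOAD T3 → mem=3 r[T3]=3 [LOAD]
4. LOAD T2 → mem=3 r[T2]=3 [LOAD]
5. CAS T3 → mem=4 r[T3]=3 [OK]
6. LOAD T1 → mem=4 r[T1]=4 [LOAD]
7. CAS T2 → mem=4 r[T2]=3 [RETRY]
8. CAS T1 → mem=5 r[T1]=4 [OK]
9. LOAD T1 → mem=5 r[T1]=5 [LOAD]
10. CAS T1 → mem=6 r[T1]=5 [OK]
Log disagrees first at step 8.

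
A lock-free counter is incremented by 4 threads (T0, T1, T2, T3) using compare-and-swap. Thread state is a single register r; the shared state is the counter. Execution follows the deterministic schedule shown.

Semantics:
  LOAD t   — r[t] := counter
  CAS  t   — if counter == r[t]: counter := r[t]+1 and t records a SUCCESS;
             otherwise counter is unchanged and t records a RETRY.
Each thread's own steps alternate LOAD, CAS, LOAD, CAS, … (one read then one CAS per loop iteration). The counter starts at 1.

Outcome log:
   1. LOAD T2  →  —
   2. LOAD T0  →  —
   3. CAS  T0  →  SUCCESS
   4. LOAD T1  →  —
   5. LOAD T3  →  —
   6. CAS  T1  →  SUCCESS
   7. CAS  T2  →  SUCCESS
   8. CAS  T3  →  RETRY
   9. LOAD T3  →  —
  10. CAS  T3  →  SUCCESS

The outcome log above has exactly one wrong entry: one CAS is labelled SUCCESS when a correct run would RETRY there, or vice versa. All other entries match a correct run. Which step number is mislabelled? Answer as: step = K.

step = 7

Re-executing:
step 1: T2 LOAD ⇒ load; ctr=1 reg=1
step 2: T0 LOAD ⇒ load; ctr=1 reg=1
step 3: T0 CAS ⇒ ok; ctr=2 reg=1
step 4: T1 LOAD ⇒ load; ctr=2 reg=2
step 5: T3 LOAD ⇒ load; ctr=2 reg=2
step 6: T1 CAS ⇒ ok; ctr=3 reg=2
step 7: T2 CAS ⇒ retry; ctr=3 reg=1
step 8: T3 CAS ⇒ retry; ctr=3 reg=2
step 9: T3 LOAD ⇒ load; ctr=3 reg=3
step 10: T3 CAS ⇒ ok; ctr=4 reg=3
Log disagrees first at step 7.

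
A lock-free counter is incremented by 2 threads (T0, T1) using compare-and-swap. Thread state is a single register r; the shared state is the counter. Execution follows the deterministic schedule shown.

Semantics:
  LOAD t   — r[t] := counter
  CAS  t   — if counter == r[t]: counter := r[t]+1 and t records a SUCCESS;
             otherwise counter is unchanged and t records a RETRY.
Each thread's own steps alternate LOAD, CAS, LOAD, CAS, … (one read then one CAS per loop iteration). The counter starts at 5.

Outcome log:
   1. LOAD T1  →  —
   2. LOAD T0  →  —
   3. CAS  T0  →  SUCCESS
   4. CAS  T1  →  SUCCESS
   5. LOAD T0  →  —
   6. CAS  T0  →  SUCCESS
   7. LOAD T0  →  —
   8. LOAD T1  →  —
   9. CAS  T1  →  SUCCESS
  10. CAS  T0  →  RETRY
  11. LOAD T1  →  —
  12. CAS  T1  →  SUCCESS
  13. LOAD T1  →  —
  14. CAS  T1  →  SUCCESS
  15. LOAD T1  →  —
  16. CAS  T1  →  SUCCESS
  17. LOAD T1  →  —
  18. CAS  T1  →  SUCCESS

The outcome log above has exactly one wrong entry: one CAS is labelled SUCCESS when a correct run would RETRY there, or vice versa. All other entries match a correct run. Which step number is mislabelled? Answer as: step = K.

Correct run:
[1] T1.load  rd  (counter 5, T1.r 5)
[2] T0.load  rd  (counter 5, T0.r 5)
[3] T0.cas  hit  (counter 6, T0.r 5)
[4] T1.cas  miss  (counter 6, T1.r 5)
[5] T0.load  rd  (counter 6, T0.r 6)
[6] T0.cas  hit  (counter 7, T0.r 6)
[7] T0.load  rd  (counter 7, T0.r 7)
[8] T1.load  rd  (counter 7, T1.r 7)
[9] T1.cas  hit  (counter 8, T1.r 7)
[10] T0.cas  miss  (counter 8, T0.r 7)
[11] T1.load  rd  (counter 8, T1.r 8)
[12] T1.cas  hit  (counter 9, T1.r 8)
[13] T1.load  rd  (counter 9, T1.r 9)
[14] T1.cas  hit  (counter 10, T1.r 9)
[15] T1.load  rd  (counter 10, T1.r 10)
[16] T1.cas  hit  (counter 11, T1.r 10)
[17] T1.load  rd  (counter 11, T1.r 11)
[18] T1.cas  hit  (counter 12, T1.r 11)
Flip is step 4.

step = 4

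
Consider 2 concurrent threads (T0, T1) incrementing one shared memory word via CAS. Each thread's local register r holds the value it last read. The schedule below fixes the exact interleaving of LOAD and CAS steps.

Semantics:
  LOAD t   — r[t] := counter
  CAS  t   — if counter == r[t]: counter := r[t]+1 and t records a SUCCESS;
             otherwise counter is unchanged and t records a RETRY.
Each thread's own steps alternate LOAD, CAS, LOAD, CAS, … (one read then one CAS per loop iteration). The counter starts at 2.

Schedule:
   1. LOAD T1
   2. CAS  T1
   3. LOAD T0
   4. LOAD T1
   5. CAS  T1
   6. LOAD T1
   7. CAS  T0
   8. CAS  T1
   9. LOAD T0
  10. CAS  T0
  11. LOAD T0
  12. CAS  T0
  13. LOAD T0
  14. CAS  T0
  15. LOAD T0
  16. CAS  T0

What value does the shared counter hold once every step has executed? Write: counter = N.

[1] T1.load  rd  (counter 2, T1.r 2)
[2] T1.cas  hit  (counter 3, T1.r 2)
[3] T0.load  rd  (counter 3, T0.r 3)
[4] T1.load  rd  (counter 3, T1.r 3)
[5] T1.cas  hit  (counter 4, T1.r 3)
[6] T1.load  rd  (counter 4, T1.r 4)
[7] T0.cas  miss  (counter 4, T0.r 3)
[8] T1.cas  hit  (counter 5, T1.r 4)
[9] T0.load  rd  (counter 5, T0.r 5)
[10] T0.cas  hit  (counter 6, T0.r 5)
[11] T0.load  rd  (counter 6, T0.r 6)
[12] T0.cas  hit  (counter 7, T0.r 6)
[13] T0.load  rd  (counter 7, T0.r 7)
[14] T0.cas  hit  (counter 8, T0.r 7)
[15] T0.load  rd  (counter 8, T0.r 8)
[16] T0.cas  hit  (counter 9, T0.r 8)

counter = 9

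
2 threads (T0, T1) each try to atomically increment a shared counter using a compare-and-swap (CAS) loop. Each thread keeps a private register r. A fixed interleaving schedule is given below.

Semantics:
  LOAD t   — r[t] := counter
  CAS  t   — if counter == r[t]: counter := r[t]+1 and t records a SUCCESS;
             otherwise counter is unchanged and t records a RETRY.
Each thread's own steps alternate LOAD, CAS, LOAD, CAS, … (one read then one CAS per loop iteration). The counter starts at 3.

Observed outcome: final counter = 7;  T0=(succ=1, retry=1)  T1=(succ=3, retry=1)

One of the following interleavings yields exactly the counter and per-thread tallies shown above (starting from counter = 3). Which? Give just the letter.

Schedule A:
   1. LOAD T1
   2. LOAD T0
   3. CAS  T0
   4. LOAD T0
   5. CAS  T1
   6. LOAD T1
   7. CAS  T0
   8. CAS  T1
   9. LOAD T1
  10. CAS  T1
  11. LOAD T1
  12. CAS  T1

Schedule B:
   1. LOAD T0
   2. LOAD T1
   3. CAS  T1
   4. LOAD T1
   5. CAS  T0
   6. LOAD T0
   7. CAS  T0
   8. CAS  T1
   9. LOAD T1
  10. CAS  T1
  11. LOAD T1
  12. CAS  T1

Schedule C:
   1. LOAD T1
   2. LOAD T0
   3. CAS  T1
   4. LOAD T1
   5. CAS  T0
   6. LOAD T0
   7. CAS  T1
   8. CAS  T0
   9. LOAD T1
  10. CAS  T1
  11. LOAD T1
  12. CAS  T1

B

Simulating candidate B:
T0 LOAD — after: cnt=3, r=3 — load
T1 LOAD — after: cnt=3, r=3 — load
T1 CAS — after: cnt=4, r=3 — ok
T1 LOAD — after: cnt=4, r=4 — load
T0 CAS — after: cnt=4, r=3 — retry
T0 LOAD — after: cnt=4, r=4 — load
T0 CAS — after: cnt=5, r=4 — ok
T1 CAS — after: cnt=5, r=4 — retry
T1 LOAD — after: cnt=5, r=5 — load
T1 CAS — after: cnt=6, r=5 — ok
T1 LOAD — after: cnt=6, r=6 — load
T1 CAS — after: cnt=7, r=6 — ok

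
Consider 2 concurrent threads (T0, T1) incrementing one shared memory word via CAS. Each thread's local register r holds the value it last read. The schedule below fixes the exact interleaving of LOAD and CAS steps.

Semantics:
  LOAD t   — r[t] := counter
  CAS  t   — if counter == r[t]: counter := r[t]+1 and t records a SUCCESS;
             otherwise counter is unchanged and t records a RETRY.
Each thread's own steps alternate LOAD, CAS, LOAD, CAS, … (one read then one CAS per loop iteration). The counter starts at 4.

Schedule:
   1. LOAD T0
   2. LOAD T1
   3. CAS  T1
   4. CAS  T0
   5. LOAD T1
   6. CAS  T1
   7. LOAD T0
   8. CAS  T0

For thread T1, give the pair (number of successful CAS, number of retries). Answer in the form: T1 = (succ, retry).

T1 = (2, 0)

   1) LOAD T0:  M=4  r_T0=4
   2) LOAD T1:  M=4  r_T1=4
   3) CAS  T1:  M=5  r_T1=4 ✓
   4) CAS  T0:  M=5  r_T0=4 ✗
   5) LOAD T1:  M=5  r_T1=5
   6) CAS  T1:  M=6  r_T1=5 ✓
   7) LOAD T0:  M=6  r_T0=6
   8) CAS  T0:  M=7  r_T0=6 ✓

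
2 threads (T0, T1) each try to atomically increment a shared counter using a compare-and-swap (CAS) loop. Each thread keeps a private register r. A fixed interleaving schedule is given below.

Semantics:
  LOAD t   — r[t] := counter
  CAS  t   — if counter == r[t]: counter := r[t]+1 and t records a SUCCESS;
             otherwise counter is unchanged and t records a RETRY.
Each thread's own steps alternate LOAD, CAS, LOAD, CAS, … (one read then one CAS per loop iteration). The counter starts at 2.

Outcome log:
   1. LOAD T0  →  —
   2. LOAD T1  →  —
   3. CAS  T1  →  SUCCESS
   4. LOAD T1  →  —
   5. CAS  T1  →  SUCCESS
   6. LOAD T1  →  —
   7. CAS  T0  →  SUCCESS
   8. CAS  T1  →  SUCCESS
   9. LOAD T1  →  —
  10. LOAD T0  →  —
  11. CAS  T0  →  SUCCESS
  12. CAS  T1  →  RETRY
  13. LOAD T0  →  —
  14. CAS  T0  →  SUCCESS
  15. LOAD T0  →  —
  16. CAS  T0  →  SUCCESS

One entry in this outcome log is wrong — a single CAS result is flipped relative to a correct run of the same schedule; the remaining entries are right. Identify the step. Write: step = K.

Reference trace:
[1] T0.load  rd  (counter 2, T0.r 2)
[2] T1.load  rd  (counter 2, T1.r 2)
[3] T1.cas  hit  (counter 3, T1.r 2)
[4] T1.load  rd  (counter 3, T1.r 3)
[5] T1.cas  hit  (counter 4, T1.r 3)
[6] T1.load  rd  (counter 4, T1.r 4)
[7] T0.cas  miss  (counter 4, T0.r 2)
[8] T1.cas  hit  (counter 5, T1.r 4)
[9] T1.load  rd  (counter 5, T1.r 5)
[10] T0.load  rd  (counter 5, T0.r 5)
[11] T0.cas  hit  (counter 6, T0.r 5)
[12] T1.cas  miss  (counter 6, T1.r 5)
[13] T0.load  rd  (counter 6, T0.r 6)
[14] T0.cas  hit  (counter 7, T0.r 6)
[15] T0.load  rd  (counter 7, T0.r 7)
[16] T0.cas  hit  (counter 8, T0.r 7)
Log disagrees first at step 7.

step = 7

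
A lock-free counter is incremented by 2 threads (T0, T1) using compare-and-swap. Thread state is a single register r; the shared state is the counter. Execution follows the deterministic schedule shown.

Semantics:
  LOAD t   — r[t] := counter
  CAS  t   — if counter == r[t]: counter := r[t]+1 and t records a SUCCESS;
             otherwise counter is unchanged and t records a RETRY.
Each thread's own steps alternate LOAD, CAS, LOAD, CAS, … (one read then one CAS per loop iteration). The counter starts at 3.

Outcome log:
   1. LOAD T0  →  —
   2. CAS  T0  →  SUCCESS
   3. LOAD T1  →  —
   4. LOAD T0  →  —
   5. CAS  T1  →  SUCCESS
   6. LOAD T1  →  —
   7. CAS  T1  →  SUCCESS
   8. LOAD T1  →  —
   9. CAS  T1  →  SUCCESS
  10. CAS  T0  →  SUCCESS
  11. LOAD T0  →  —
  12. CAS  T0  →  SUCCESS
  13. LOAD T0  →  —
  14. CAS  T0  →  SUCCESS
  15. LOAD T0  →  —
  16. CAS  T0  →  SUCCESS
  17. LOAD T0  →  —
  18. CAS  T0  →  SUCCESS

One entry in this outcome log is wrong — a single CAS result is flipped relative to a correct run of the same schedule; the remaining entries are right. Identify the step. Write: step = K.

step = 10

Re-executing:
[1] T0.load  rd  (counter 3, T0.r 3)
[2] T0.cas  hit  (counter 4, T0.r 3)
[3] T1.load  rd  (counter 4, T1.r 4)
[4] T0.load  rd  (counter 4, T0.r 4)
[5] T1.cas  hit  (counter 5, T1.r 4)
[6] T1.load  rd  (counter 5, T1.r 5)
[7] T1.cas  hit  (counter 6, T1.r 5)
[8] T1.load  rd  (counter 6, T1.r 6)
[9] T1.cas  hit  (counter 7, T1.r 6)
[10] T0.cas  miss  (counter 7, T0.r 4)
[11] T0.load  rd  (counter 7, T0.r 7)
[12] T0.cas  hit  (counter 8, T0.r 7)
[13] T0.load  rd  (counter 8, T0.r 8)
[14] T0.cas  hit  (counter 9, T0.r 8)
[15] T0.load  rd  (counter 9, T0.r 9)
[16] T0.cas  hit  (counter 10, T0.r 9)
[17] T0.load  rd  (counter 10, T0.r 10)
[18] T0.cas  hit  (counter 11, T0.r 10)
Log disagrees first at step 10.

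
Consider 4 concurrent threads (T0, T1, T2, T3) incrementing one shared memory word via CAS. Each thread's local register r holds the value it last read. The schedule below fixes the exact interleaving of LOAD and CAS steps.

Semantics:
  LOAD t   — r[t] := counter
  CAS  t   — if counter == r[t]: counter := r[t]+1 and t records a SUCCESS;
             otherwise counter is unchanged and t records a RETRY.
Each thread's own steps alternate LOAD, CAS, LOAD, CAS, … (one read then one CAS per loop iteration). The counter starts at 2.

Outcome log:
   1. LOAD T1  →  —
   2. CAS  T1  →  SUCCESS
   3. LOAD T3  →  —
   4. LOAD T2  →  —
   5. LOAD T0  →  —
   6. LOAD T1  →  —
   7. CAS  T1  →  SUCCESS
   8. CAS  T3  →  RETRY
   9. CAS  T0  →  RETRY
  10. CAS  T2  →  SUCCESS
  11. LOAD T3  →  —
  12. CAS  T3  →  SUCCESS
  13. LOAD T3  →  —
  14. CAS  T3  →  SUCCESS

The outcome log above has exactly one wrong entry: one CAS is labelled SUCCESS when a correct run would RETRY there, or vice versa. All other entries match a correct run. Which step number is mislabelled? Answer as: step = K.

Correct run:
1. LOAD T1 → mem=2 r[T1]=2 [LOAD]
2. CAS T1 → mem=3 r[T1]=2 [OK]
3. LOAD T3 → mem=3 r[T3]=3 [LOAD]
4. LOAD T2 → mem=3 r[T2]=3 [LOAD]
5. LOAD T0 → mem=3 r[T0]=3 [LOAD]
6. LOAD T1 → mem=3 r[T1]=3 [LOAD]
7. CAS T1 → mem=4 r[T1]=3 [OK]
8. CAS T3 → mem=4 r[T3]=3 [RETRY]
9. CAS T0 → mem=4 r[T0]=3 [RETRY]
10. CAS T2 → mem=4 r[T2]=3 [RETRY]
11. LOAD T3 → mem=4 r[T3]=4 [LOAD]
12. CAS T3 → mem=5 r[T3]=4 [OK]
13. LOAD T3 → mem=5 r[T3]=5 [LOAD]
14. CAS T3 → mem=6 r[T3]=5 [OK]
Mismatch at 10.

step = 10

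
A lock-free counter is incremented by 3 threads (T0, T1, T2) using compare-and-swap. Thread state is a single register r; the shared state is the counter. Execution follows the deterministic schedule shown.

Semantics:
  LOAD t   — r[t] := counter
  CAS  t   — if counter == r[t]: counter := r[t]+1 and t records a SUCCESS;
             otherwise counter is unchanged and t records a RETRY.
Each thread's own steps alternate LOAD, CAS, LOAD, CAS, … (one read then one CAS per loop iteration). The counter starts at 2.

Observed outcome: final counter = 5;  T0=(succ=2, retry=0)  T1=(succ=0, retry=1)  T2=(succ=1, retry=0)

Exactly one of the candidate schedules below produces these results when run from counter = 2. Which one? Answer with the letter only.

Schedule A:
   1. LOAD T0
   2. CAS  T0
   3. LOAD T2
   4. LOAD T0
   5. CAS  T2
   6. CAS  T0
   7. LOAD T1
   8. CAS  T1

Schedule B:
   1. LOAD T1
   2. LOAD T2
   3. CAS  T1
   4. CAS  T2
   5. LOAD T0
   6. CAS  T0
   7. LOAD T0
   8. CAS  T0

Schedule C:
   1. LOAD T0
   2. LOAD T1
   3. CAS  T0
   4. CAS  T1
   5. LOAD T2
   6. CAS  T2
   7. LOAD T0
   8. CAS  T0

Tracing schedule C:
T0 LOAD — after: cnt=2, r=2 — load
T1 LOAD — after: cnt=2, r=2 — load
T0 CAS — after: cnt=3, r=2 — ok
T1 CAS — after: cnt=3, r=2 — retry
T2 LOAD — after: cnt=3, r=3 — load
T2 CAS — after: cnt=4, r=3 — ok
T0 LOAD — after: cnt=4, r=4 — load
T0 CAS — after: cnt=5, r=4 — ok

C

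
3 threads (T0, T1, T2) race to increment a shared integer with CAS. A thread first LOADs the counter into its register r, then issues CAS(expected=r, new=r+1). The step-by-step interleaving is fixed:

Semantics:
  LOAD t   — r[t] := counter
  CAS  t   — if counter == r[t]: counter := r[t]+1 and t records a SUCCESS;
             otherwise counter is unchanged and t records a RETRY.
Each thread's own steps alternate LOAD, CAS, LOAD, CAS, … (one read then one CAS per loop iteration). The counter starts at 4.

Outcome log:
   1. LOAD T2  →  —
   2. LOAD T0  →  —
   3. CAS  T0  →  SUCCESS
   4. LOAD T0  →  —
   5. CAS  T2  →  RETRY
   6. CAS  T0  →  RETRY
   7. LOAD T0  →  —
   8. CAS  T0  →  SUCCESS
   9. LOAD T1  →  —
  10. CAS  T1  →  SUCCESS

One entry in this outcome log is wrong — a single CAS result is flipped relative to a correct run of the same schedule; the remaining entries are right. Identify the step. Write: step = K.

Correct run:
   1) LOAD T2:  M=4  r_T2=4
   2) LOAD T0:  M=4  r_T0=4
   3) CAS  T0:  M=5  r_T0=4 ✓
   4) LOAD T0:  M=5  r_T0=5
   5) CAS  T2:  M=5  r_T2=4 ✗
   6) CAS  T0:  M=6  r_T0=5 ✓
   7) LOAD T0:  M=6  r_T0=6
   8) CAS  T0:  M=7  r_T0=6 ✓
   9) LOAD T1:  M=7  r_T1=7
  10) CAS  T1:  M=8  r_T1=7 ✓
Log disagrees first at step 6.

step = 6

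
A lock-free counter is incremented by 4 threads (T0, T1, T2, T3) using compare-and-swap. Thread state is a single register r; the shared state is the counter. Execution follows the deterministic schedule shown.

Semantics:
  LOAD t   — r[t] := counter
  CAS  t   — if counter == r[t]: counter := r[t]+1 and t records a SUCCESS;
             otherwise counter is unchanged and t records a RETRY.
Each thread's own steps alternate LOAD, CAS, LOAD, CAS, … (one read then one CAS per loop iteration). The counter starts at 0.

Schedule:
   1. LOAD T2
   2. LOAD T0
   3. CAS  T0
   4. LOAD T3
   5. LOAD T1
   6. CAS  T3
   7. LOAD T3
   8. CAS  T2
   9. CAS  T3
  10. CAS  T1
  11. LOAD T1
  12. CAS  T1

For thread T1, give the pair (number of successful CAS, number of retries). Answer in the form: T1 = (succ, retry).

T1 = (1, 1)

#1 T2 reads 0
#2 T0 reads 0
#3 T0 CAS(0→1) writes; counter now 1
#4 T3 reads 1
#5 T1 reads 1
#6 T3 CAS(1→2) writes; counter now 2
#7 T3 reads 2
#8 T2 CAS(0→1) fails; counter now 2
#9 T3 CAS(2→3) writes; counter now 3
#10 T1 CAS(1→2) fails; counter now 3
#11 T1 reads 3
#12 T1 CAS(3→4) writes; counter now 4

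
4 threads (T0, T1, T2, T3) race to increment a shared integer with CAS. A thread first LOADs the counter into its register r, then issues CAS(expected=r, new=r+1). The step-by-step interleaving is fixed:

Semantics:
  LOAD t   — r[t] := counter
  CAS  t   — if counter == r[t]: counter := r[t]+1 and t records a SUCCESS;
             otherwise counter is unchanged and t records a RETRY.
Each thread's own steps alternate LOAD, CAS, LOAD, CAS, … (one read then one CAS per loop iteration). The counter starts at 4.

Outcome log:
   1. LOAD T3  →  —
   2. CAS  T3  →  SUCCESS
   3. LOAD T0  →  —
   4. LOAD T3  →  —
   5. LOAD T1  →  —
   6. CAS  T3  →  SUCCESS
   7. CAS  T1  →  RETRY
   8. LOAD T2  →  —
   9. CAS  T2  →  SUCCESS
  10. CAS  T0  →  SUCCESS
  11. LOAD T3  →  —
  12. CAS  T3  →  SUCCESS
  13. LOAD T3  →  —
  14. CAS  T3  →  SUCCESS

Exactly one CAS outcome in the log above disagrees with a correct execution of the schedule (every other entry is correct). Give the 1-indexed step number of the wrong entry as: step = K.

step = 10

Correct run:
T3 LOAD — after: cnt=4, r=4 — load
T3 CAS — after: cnt=5, r=4 — ok
T0 LOAD — after: cnt=5, r=5 — load
T3 LOAD — after: cnt=5, r=5 — load
T1 LOAD — after: cnt=5, r=5 — load
T3 CAS — after: cnt=6, r=5 — ok
T1 CAS — after: cnt=6, r=5 — retry
T2 LOAD — after: cnt=6, r=6 — load
T2 CAS — after: cnt=7, r=6 — ok
T0 CAS — after: cnt=7, r=5 — retry
T3 LOAD — after: cnt=7, r=7 — load
T3 CAS — after: cnt=8, r=7 — ok
T3 LOAD — after: cnt=8, r=8 — load
T3 CAS — after: cnt=9, r=8 — ok
Flip is step 10.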